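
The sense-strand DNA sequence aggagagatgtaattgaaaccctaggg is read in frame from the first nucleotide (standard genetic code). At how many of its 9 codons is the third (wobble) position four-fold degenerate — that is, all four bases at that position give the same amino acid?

Codon 1 AGG (Arg): third position 2-fold.
Codon 2 AGA (Arg): third position 2-fold.
Codon 3 GAT (Asp): third position 2-fold.
Codon 4 GTA (Val): third position 4-fold.
Codon 5 ATT (Ile): third position 3-fold.
Codon 6 GAA (Glu): third position 2-fold.
Codon 7 ACC (Thr): third position 4-fold.
Codon 8 CTA (Leu): third position 4-fold.
Codon 9 GGG (Gly): third position 4-fold.
Four-fold degenerate third positions: 4.

4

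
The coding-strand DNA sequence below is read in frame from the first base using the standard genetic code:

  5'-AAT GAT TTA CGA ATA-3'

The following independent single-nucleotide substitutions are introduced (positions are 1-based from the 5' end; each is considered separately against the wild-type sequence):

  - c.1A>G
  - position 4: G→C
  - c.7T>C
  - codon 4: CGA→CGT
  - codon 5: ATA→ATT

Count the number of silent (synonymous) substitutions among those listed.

3

Codon 1: AAT (Asn) → GAT (Asp) — missense.
Codon 2: GAT (Asp) → CAT (His) — missense.
Codon 3: TTA (Leu) → CTA (Leu) — synonymous.
Codon 4: CGA (Arg) → CGT (Arg) — synonymous.
Codon 5: ATA (Ile) → ATT (Ile) — synonymous.
Synonymous: 3 of 5.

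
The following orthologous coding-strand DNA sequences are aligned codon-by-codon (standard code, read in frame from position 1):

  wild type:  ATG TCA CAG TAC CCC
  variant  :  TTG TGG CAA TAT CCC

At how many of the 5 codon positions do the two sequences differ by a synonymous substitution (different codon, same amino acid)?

2

Codon 1: ATG Met / TTG Leu — nonsynonymous.
Codon 2: TCA Ser / TGG Trp — nonsynonymous.
Codon 3: CAG Gln / CAA Gln — synonymous.
Codon 4: TAC Tyr / TAT Tyr — synonymous.
Codon 5: CCC Pro / CCC Pro — identical.
Synonymous differences: 2.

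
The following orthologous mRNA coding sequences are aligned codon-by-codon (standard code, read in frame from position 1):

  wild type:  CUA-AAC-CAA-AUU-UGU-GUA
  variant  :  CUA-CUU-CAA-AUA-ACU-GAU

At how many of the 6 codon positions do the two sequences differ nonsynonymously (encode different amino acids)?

Codon 1: CUA Leu / CUA Leu — identical.
Codon 2: AAC Asn / CUU Leu — nonsynonymous.
Codon 3: CAA Gln / CAA Gln — identical.
Codon 4: AUU Ile / AUA Ile — synonymous.
Codon 5: UGU Cys / ACU Thr — nonsynonymous.
Codon 6: GUA Val / GAU Asp — nonsynonymous.
Nonsynonymous differences: 3.

3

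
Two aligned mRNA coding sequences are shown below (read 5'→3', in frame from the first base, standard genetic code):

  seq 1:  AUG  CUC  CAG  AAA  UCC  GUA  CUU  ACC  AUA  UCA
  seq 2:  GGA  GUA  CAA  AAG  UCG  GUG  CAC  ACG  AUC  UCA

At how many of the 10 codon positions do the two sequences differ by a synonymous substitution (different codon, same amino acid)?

Codon 1: AUG Met / GGA Gly — nonsynonymous.
Codon 2: CUC Leu / GUA Val — nonsynonymous.
Codon 3: CAG Gln / CAA Gln — synonymous.
Codon 4: AAA Lys / AAG Lys — synonymous.
Codon 5: UCC Ser / UCG Ser — synonymous.
Codon 6: GUA Val / GUG Val — synonymous.
Codon 7: CUU Leu / CAC His — nonsynonymous.
Codon 8: ACC Thr / ACG Thr — synonymous.
Codon 9: AUA Ile / AUC Ile — synonymous.
Codon 10: UCA Ser / UCA Ser — identical.
Synonymous differences: 6.

6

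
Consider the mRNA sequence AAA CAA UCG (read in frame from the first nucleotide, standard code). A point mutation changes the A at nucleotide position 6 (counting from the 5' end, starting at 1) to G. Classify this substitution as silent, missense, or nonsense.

Position 6 falls in codon 2: CAA → Gln.
After the substitution the codon is CAG → Gln.
Both encode Gln, so the change is synonymous.

silent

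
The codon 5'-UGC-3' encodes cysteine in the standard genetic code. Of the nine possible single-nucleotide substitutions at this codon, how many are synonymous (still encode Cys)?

Position 1: none → 0 synonymous.
Position 2: none → 0 synonymous.
Position 3: UGU → 1 synonymous.
Total: 0 + 0 + 1 = 1.

1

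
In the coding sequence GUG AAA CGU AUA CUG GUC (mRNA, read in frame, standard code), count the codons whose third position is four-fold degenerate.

Codon 1 GUG (Val): third position 4-fold.
Codon 2 AAA (Lys): third position 2-fold.
Codon 3 CGU (Arg): third position 4-fold.
Codon 4 AUA (Ile): third position 3-fold.
Codon 5 CUG (Leu): third position 4-fold.
Codon 6 GUC (Val): third position 4-fold.
Four-fold degenerate third positions: 4.

4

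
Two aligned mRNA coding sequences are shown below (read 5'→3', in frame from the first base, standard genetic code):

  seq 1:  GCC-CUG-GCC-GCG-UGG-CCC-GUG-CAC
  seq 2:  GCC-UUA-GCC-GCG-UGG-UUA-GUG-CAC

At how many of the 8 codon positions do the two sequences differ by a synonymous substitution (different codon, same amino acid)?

1

Codon 1: GCC Ala / GCC Ala — identical.
Codon 2: CUG Leu / UUA Leu — synonymous.
Codon 3: GCC Ala / GCC Ala — identical.
Codon 4: GCG Ala / GCG Ala — identical.
Codon 5: UGG Trp / UGG Trp — identical.
Codon 6: CCC Pro / UUA Leu — nonsynonymous.
Codon 7: GUG Val / GUG Val — identical.
Codon 8: CAC His / CAC His — identical.
Synonymous differences: 1.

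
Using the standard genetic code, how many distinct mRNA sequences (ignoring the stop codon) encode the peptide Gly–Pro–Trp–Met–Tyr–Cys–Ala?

256

Gly: 4 codons.
Pro: 4 codons.
Trp: 1 codon.
Met: 1 codon.
Tyr: 2 codons.
Cys: 2 codons.
Ala: 4 codons.
4 × 4 × 1 × 1 × 2 × 2 × 4 = 256.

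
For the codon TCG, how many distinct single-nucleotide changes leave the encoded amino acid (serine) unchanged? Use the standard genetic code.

Position 1: none → 0 synonymous.
Position 2: none → 0 synonymous.
Position 3: TCT, TCC, TCA → 3 synonymous.
Total: 0 + 0 + 3 = 3.

3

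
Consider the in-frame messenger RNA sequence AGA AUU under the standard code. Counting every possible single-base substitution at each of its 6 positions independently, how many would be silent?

4

Codon 1 (AGA, Arg): 2 synonymous substitutions.
Codon 2 (AUU, Ile): 2 synonymous substitutions.
Total: 2 + 2 = 4.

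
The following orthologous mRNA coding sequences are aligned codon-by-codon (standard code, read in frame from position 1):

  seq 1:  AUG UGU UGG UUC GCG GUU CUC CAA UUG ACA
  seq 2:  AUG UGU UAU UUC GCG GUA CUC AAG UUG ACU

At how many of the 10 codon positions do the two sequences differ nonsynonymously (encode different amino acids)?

2

Codon 1: AUG Met / AUG Met — identical.
Codon 2: UGU Cys / UGU Cys — identical.
Codon 3: UGG Trp / UAU Tyr — nonsynonymous.
Codon 4: UUC Phe / UUC Phe — identical.
Codon 5: GCG Ala / GCG Ala — identical.
Codon 6: GUU Val / GUA Val — synonymous.
Codon 7: CUC Leu / CUC Leu — identical.
Codon 8: CAA Gln / AAG Lys — nonsynonymous.
Codon 9: UUG Leu / UUG Leu — identical.
Codon 10: ACA Thr / ACU Thr — synonymous.
Nonsynonymous differences: 2.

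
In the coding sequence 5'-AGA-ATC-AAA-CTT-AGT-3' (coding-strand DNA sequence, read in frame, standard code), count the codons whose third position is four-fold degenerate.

Codon 1 AGA (Arg): third position 2-fold.
Codon 2 ATC (Ile): third position 3-fold.
Codon 3 AAA (Lys): third position 2-fold.
Codon 4 CTT (Leu): third position 4-fold.
Codon 5 AGT (Ser): third position 2-fold.
Four-fold degenerate third positions: 1.

1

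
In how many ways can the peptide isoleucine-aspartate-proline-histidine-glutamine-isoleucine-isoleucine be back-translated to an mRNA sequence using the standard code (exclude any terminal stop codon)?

Ile: 3 codons.
Asp: 2 codons.
Pro: 4 codons.
His: 2 codons.
Gln: 2 codons.
Ile: 3 codons.
Ile: 3 codons.
3 × 2 × 4 × 2 × 2 × 3 × 3 = 864.

864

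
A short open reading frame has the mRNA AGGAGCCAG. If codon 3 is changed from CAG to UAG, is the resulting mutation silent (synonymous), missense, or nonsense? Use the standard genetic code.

nonsense

Position 7 falls in codon 3: CAG → Gln.
After the substitution the codon is UAG → Stop.
The new codon is a stop codon, so this is a nonsense mutation.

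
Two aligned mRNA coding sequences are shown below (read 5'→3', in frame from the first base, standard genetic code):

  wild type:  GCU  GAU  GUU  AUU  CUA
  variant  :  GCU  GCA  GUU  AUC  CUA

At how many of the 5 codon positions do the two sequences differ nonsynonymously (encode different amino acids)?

1

Codon 1: GCU Ala / GCU Ala — identical.
Codon 2: GAU Asp / GCA Ala — nonsynonymous.
Codon 3: GUU Val / GUU Val — identical.
Codon 4: AUU Ile / AUC Ile — synonymous.
Codon 5: CUA Leu / CUA Leu — identical.
Nonsynonymous differences: 1.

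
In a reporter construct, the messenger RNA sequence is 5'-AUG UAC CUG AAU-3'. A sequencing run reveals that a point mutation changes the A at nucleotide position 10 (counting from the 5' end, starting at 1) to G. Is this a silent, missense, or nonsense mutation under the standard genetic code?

missense

Position 10 falls in codon 4: AAU → Asn.
After the substitution the codon is GAU → Asp.
Asn ≠ Asp, so this is a missense mutation.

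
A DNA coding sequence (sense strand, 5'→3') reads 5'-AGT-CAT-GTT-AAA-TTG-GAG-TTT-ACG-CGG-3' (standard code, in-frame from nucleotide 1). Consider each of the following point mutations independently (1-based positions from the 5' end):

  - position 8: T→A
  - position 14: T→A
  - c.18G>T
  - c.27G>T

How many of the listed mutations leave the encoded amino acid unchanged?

1

Codon 3: GTT (Val) → GAT (Asp) — missense.
Codon 5: TTG (Leu) → TAG (Stop) — nonsense.
Codon 6: GAG (Glu) → GAT (Asp) — missense.
Codon 9: CGG (Arg) → CGT (Arg) — synonymous.
Synonymous: 1 of 4.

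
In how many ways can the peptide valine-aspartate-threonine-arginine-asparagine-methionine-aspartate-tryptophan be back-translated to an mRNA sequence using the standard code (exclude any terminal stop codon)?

768

Val: 4 codons.
Asp: 2 codons.
Thr: 4 codons.
Arg: 6 codons.
Asn: 2 codons.
Met: 1 codon.
Asp: 2 codons.
Trp: 1 codon.
4 × 2 × 4 × 6 × 2 × 1 × 2 × 1 = 768.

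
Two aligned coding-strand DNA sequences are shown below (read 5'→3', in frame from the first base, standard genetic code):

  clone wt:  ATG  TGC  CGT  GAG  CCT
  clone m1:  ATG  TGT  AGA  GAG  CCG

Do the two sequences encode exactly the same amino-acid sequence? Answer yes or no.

Codon 1: ATG Met / ATG Met — identical.
Codon 2: TGC Cys / TGT Cys — synonymous.
Codon 3: CGT Arg / AGA Arg — synonymous.
Codon 4: GAG Glu / GAG Glu — identical.
Codon 5: CCT Pro / CCG Pro — synonymous.
Nonsynonymous differences: 0 → same protein.

yes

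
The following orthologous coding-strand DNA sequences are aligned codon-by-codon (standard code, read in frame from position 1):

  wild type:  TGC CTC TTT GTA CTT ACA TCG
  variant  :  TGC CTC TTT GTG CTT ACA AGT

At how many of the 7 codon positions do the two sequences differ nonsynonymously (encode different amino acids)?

0

Codon 1: TGC Cys / TGC Cys — identical.
Codon 2: CTC Leu / CTC Leu — identical.
Codon 3: TTT Phe / TTT Phe — identical.
Codon 4: GTA Val / GTG Val — synonymous.
Codon 5: CTT Leu / CTT Leu — identical.
Codon 6: ACA Thr / ACA Thr — identical.
Codon 7: TCG Ser / AGT Ser — synonymous.
Nonsynonymous differences: 0.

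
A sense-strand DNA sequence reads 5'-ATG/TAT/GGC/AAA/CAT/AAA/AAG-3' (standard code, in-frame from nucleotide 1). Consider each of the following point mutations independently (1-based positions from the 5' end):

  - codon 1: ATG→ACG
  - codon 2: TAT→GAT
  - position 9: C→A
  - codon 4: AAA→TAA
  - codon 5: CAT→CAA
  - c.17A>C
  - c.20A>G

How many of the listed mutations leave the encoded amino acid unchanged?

1

Codon 1: ATG (Met) → ACG (Thr) — missense.
Codon 2: TAT (Tyr) → GAT (Asp) — missense.
Codon 3: GGC (Gly) → GGA (Gly) — synonymous.
Codon 4: AAA (Lys) → TAA (Stop) — nonsense.
Codon 5: CAT (His) → CAA (Gln) — missense.
Codon 6: AAA (Lys) → ACA (Thr) — missense.
Codon 7: AAG (Lys) → AGG (Arg) — missense.
Synonymous: 1 of 7.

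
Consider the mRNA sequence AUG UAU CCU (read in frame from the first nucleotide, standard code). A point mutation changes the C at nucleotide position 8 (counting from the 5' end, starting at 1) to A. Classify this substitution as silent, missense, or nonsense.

Position 8 falls in codon 3: CCU → Pro.
After the substitution the codon is CAU → His.
Pro ≠ His, so this is a missense mutation.

missense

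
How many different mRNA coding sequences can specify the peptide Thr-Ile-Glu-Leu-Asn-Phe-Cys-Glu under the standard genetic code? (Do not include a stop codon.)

2304

Thr: 4 codons.
Ile: 3 codons.
Glu: 2 codons.
Leu: 6 codons.
Asn: 2 codons.
Phe: 2 codons.
Cys: 2 codons.
Glu: 2 codons.
4 × 3 × 2 × 6 × 2 × 2 × 2 × 2 = 2304.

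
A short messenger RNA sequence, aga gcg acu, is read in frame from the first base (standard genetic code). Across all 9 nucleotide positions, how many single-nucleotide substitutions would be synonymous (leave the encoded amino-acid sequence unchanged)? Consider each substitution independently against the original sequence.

8

Codon 1 (AGA, Arg): 2 synonymous substitutions.
Codon 2 (GCG, Ala): 3 synonymous substitutions.
Codon 3 (ACU, Thr): 3 synonymous substitutions.
Total: 2 + 3 + 3 = 8.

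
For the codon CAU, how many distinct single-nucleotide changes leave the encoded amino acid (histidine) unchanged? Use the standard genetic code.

Position 1: none → 0 synonymous.
Position 2: none → 0 synonymous.
Position 3: CAC → 1 synonymous.
Total: 0 + 0 + 1 = 1.

1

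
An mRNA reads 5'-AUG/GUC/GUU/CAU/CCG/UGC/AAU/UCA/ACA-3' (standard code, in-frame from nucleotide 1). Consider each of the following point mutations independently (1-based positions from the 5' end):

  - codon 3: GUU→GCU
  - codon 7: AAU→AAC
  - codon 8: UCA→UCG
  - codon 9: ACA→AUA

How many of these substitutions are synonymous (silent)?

2

Codon 3: GUU (Val) → GCU (Ala) — missense.
Codon 7: AAU (Asn) → AAC (Asn) — synonymous.
Codon 8: UCA (Ser) → UCG (Ser) — synonymous.
Codon 9: ACA (Thr) → AUA (Ile) — missense.
Synonymous: 2 of 4.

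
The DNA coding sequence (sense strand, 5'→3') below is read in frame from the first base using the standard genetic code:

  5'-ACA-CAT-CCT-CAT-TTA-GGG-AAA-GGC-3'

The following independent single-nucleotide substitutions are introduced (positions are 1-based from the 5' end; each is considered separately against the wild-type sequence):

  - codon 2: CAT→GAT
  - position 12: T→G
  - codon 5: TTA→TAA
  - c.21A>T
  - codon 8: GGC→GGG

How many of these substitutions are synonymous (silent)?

1

Codon 2: CAT (His) → GAT (Asp) — missense.
Codon 4: CAT (His) → CAG (Gln) — missense.
Codon 5: TTA (Leu) → TAA (Stop) — nonsense.
Codon 7: AAA (Lys) → AAT (Asn) — missense.
Codon 8: GGC (Gly) → GGG (Gly) — synonymous.
Synonymous: 1 of 5.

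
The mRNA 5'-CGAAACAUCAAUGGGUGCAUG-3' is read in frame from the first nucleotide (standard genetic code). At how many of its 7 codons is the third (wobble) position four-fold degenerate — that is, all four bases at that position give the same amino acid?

2

Codon 1 CGA (Arg): third position 4-fold.
Codon 2 AAC (Asn): third position 2-fold.
Codon 3 AUC (Ile): third position 3-fold.
Codon 4 AAU (Asn): third position 2-fold.
Codon 5 GGG (Gly): third position 4-fold.
Codon 6 UGC (Cys): third position 2-fold.
Codon 7 AUG (Met): third position 1-fold.
Four-fold degenerate third positions: 2.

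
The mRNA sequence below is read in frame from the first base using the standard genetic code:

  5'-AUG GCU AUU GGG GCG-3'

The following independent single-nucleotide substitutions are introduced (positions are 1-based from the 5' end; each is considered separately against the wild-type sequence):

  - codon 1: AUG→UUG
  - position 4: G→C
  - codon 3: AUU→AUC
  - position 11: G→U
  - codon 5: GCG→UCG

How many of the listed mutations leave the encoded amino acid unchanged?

1

Codon 1: AUG (Met) → UUG (Leu) — missense.
Codon 2: GCU (Ala) → CCU (Pro) — missense.
Codon 3: AUU (Ile) → AUC (Ile) — synonymous.
Codon 4: GGG (Gly) → GUG (Val) — missense.
Codon 5: GCG (Ala) → UCG (Ser) — missense.
Synonymous: 1 of 5.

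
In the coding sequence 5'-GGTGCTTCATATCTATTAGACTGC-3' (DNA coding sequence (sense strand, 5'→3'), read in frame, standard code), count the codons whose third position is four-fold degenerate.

Codon 1 GGT (Gly): third position 4-fold.
Codon 2 GCT (Ala): third position 4-fold.
Codon 3 TCA (Ser): third position 4-fold.
Codon 4 TAT (Tyr): third position 2-fold.
Codon 5 CTA (Leu): third position 4-fold.
Codon 6 TTA (Leu): third position 2-fold.
Codon 7 GAC (Asp): third position 2-fold.
Codon 8 TGC (Cys): third position 2-fold.
Four-fold degenerate third positions: 4.

4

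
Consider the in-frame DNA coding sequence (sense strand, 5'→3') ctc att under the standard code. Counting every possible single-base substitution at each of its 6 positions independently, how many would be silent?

Codon 1 (CTC, Leu): 3 synonymous substitutions.
Codon 2 (ATT, Ile): 2 synonymous substitutions.
Total: 3 + 2 = 5.

5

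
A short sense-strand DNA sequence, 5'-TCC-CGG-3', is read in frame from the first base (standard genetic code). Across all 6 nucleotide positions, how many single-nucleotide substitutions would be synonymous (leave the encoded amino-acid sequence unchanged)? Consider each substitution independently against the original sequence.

7

Codon 1 (TCC, Ser): 3 synonymous substitutions.
Codon 2 (CGG, Arg): 4 synonymous substitutions.
Total: 3 + 4 = 7.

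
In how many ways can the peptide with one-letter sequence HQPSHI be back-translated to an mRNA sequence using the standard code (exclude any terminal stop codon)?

His: 2 codons.
Gln: 2 codons.
Pro: 4 codons.
Ser: 6 codons.
His: 2 codons.
Ile: 3 codons.
2 × 2 × 4 × 6 × 2 × 3 = 576.

576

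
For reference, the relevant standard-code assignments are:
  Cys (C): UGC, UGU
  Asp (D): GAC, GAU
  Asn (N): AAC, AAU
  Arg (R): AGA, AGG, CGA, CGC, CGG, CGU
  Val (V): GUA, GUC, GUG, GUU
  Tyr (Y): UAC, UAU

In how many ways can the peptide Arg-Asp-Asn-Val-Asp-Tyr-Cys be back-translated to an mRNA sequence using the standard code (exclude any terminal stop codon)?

Arg: 6 codons.
Asp: 2 codons.
Asn: 2 codons.
Val: 4 codons.
Asp: 2 codons.
Tyr: 2 codons.
Cys: 2 codons.
6 × 2 × 2 × 4 × 2 × 2 × 2 = 768.

768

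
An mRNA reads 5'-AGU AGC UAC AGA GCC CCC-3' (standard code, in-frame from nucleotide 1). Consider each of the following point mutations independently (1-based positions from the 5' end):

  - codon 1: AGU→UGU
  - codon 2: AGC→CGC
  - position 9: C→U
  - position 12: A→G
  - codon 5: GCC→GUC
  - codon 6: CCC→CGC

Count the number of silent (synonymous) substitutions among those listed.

2

Codon 1: AGU (Ser) → UGU (Cys) — missense.
Codon 2: AGC (Ser) → CGC (Arg) — missense.
Codon 3: UAC (Tyr) → UAU (Tyr) — synonymous.
Codon 4: AGA (Arg) → AGG (Arg) — synonymous.
Codon 5: GCC (Ala) → GUC (Val) — missense.
Codon 6: CCC (Pro) → CGC (Arg) — missense.
Synonymous: 2 of 6.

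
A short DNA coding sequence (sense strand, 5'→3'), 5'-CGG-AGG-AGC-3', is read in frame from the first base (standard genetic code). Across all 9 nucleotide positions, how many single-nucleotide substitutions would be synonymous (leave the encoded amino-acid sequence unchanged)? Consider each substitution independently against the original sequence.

Codon 1 (CGG, Arg): 4 synonymous substitutions.
Codon 2 (AGG, Arg): 2 synonymous substitutions.
Codon 3 (AGC, Ser): 1 synonymous substitution.
Total: 4 + 2 + 1 = 7.

7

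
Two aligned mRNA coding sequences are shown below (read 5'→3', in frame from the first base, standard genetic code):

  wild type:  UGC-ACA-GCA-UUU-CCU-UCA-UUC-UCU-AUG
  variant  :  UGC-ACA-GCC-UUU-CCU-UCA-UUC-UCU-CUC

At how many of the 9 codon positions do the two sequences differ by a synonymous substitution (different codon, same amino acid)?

Codon 1: UGC Cys / UGC Cys — identical.
Codon 2: ACA Thr / ACA Thr — identical.
Codon 3: GCA Ala / GCC Ala — synonymous.
Codon 4: UUU Phe / UUU Phe — identical.
Codon 5: CCU Pro / CCU Pro — identical.
Codon 6: UCA Ser / UCA Ser — identical.
Codon 7: UUC Phe / UUC Phe — identical.
Codon 8: UCU Ser / UCU Ser — identical.
Codon 9: AUG Met / CUC Leu — nonsynonymous.
Synonymous differences: 1.

1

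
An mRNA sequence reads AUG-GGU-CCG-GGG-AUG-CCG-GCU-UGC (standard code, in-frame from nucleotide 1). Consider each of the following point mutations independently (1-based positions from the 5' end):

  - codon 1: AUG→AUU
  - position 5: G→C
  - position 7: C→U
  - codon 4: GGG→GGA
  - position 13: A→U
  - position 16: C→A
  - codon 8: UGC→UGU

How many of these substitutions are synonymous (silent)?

Codon 1: AUG (Met) → AUU (Ile) — missense.
Codon 2: GGU (Gly) → GCU (Ala) — missense.
Codon 3: CCG (Pro) → UCG (Ser) — missense.
Codon 4: GGG (Gly) → GGA (Gly) — synonymous.
Codon 5: AUG (Met) → UUG (Leu) — missense.
Codon 6: CCG (Pro) → ACG (Thr) — missense.
Codon 8: UGC (Cys) → UGU (Cys) — synonymous.
Synonymous: 2 of 7.

2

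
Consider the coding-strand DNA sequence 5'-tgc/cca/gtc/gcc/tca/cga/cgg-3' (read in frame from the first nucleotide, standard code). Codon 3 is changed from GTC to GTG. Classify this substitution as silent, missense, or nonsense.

silent

Position 9 falls in codon 3: GTC → Val.
After the substitution the codon is GTG → Val.
Both encode Val, so the change is synonymous.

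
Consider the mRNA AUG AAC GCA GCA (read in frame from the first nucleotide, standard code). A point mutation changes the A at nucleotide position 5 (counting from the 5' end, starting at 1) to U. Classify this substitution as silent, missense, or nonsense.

Position 5 falls in codon 2: AAC → Asn.
After the substitution the codon is AUC → Ile.
Asn ≠ Ile, so this is a missense mutation.

missense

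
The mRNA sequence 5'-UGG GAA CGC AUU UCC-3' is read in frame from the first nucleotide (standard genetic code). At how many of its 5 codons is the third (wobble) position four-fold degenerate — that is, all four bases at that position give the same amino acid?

2

Codon 1 UGG (Trp): third position 1-fold.
Codon 2 GAA (Glu): third position 2-fold.
Codon 3 CGC (Arg): third position 4-fold.
Codon 4 AUU (Ile): third position 3-fold.
Codon 5 UCC (Ser): third position 4-fold.
Four-fold degenerate third positions: 2.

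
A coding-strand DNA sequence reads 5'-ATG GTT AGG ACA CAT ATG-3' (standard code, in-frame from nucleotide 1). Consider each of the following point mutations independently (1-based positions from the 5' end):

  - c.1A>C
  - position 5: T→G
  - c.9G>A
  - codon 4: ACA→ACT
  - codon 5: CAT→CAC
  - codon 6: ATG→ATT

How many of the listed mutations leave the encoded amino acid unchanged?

Codon 1: ATG (Met) → CTG (Leu) — missense.
Codon 2: GTT (Val) → GGT (Gly) — missense.
Codon 3: AGG (Arg) → AGA (Arg) — synonymous.
Codon 4: ACA (Thr) → ACT (Thr) — synonymous.
Codon 5: CAT (His) → CAC (His) — synonymous.
Codon 6: ATG (Met) → ATT (Ile) — missense.
Synonymous: 3 of 6.

3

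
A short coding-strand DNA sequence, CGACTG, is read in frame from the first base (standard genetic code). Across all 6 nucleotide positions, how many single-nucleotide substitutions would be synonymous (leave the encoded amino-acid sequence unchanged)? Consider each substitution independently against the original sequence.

Codon 1 (CGA, Arg): 4 synonymous substitutions.
Codon 2 (CTG, Leu): 4 synonymous substitutions.
Total: 4 + 4 = 8.

8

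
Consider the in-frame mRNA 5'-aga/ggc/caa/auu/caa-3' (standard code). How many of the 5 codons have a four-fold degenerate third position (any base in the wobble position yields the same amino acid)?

1

Codon 1 AGA (Arg): third position 2-fold.
Codon 2 GGC (Gly): third position 4-fold.
Codon 3 CAA (Gln): third position 2-fold.
Codon 4 AUU (Ile): third position 3-fold.
Codon 5 CAA (Gln): third position 2-fold.
Four-fold degenerate third positions: 1.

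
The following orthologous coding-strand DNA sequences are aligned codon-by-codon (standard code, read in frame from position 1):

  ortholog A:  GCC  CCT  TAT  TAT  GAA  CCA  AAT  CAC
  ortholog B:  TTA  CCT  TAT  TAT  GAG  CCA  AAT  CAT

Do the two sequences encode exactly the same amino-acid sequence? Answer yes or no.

Codon 1: GCC Ala / TTA Leu — nonsynonymous.
Codon 2: CCT Pro / CCT Pro — identical.
Codon 3: TAT Tyr / TAT Tyr — identical.
Codon 4: TAT Tyr / TAT Tyr — identical.
Codon 5: GAA Glu / GAG Glu — synonymous.
Codon 6: CCA Pro / CCA Pro — identical.
Codon 7: AAT Asn / AAT Asn — identical.
Codon 8: CAC His / CAT His — synonymous.
Nonsynonymous differences: 1 → different protein.

no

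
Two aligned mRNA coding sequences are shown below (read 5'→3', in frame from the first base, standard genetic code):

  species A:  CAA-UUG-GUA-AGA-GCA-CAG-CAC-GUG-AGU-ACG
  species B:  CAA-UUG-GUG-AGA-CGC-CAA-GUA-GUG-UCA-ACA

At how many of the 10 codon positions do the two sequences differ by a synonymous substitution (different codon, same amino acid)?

Codon 1: CAA Gln / CAA Gln — identical.
Codon 2: UUG Leu / UUG Leu — identical.
Codon 3: GUA Val / GUG Val — synonymous.
Codon 4: AGA Arg / AGA Arg — identical.
Codon 5: GCA Ala / CGC Arg — nonsynonymous.
Codon 6: CAG Gln / CAA Gln — synonymous.
Codon 7: CAC His / GUA Val — nonsynonymous.
Codon 8: GUG Val / GUG Val — identical.
Codon 9: AGU Ser / UCA Ser — synonymous.
Codon 10: ACG Thr / ACA Thr — synonymous.
Synonymous differences: 4.

4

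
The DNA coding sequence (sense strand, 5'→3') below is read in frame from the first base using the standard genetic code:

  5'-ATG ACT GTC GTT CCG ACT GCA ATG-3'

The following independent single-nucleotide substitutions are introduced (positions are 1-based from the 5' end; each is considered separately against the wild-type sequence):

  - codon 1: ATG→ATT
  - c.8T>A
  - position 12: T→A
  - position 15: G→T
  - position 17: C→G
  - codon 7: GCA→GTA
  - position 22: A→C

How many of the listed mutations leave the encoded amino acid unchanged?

Codon 1: ATG (Met) → ATT (Ile) — missense.
Codon 3: GTC (Val) → GAC (Asp) — missense.
Codon 4: GTT (Val) → GTA (Val) — synonymous.
Codon 5: CCG (Pro) → CCT (Pro) — synonymous.
Codon 6: ACT (Thr) → AGT (Ser) — missense.
Codon 7: GCA (Ala) → GTA (Val) — missense.
Codon 8: ATG (Met) → CTG (Leu) — missense.
Synonymous: 2 of 7.

2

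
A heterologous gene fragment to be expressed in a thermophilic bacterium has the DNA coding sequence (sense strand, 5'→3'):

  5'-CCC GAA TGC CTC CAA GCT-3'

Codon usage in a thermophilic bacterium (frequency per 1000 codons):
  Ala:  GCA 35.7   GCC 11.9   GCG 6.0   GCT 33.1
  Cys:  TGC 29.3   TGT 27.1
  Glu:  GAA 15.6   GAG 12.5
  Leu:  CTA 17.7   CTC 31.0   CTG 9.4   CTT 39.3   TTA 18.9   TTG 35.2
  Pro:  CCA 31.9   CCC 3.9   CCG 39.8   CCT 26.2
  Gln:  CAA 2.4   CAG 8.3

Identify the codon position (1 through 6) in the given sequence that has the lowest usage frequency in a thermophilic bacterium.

5

Codon 1 CCC (Pro): 3.9 per 1000.
Codon 2 GAA (Glu): 15.6 per 1000.
Codon 3 TGC (Cys): 29.3 per 1000.
Codon 4 CTC (Leu): 31.0 per 1000.
Codon 5 CAA (Gln): 2.4 per 1000.
Codon 6 GCT (Ala): 33.1 per 1000.
Lowest frequency is 2.4 at codon 5.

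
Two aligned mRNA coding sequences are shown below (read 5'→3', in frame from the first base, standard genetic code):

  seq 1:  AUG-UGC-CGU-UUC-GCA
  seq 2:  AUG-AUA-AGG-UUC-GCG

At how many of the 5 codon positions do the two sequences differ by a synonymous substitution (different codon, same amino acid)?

Codon 1: AUG Met / AUG Met — identical.
Codon 2: UGC Cys / AUA Ile — nonsynonymous.
Codon 3: CGU Arg / AGG Arg — synonymous.
Codon 4: UUC Phe / UUC Phe — identical.
Codon 5: GCA Ala / GCG Ala — synonymous.
Synonymous differences: 2.

2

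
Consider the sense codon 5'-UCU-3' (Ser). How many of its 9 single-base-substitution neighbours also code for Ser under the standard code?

Position 1: none → 0 synonymous.
Position 2: none → 0 synonymous.
Position 3: UCC, UCA, UCG → 3 synonymous.
Total: 0 + 0 + 3 = 3.

3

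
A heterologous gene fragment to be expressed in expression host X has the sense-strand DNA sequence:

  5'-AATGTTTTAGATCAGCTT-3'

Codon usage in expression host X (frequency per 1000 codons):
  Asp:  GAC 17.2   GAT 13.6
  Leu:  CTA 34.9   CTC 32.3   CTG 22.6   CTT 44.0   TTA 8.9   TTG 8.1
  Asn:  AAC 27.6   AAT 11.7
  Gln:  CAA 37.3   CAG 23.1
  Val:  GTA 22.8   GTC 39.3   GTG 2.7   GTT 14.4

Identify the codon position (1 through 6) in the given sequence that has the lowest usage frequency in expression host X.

3

Codon 1 AAT (Asn): 11.7 per 1000.
Codon 2 GTT (Val): 14.4 per 1000.
Codon 3 TTA (Leu): 8.9 per 1000.
Codon 4 GAT (Asp): 13.6 per 1000.
Codon 5 CAG (Gln): 23.1 per 1000.
Codon 6 CTT (Leu): 44.0 per 1000.
Lowest frequency is 8.9 at codon 3.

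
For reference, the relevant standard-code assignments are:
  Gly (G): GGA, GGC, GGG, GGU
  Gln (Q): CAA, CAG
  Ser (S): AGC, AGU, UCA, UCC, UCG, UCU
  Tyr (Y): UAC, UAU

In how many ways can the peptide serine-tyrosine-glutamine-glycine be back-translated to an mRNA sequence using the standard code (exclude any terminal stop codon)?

96

Ser: 6 codons.
Tyr: 2 codons.
Gln: 2 codons.
Gly: 4 codons.
6 × 2 × 2 × 4 = 96.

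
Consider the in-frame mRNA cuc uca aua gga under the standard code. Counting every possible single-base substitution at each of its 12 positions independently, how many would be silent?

Codon 1 (CUC, Leu): 3 synonymous substitutions.
Codon 2 (UCA, Ser): 3 synonymous substitutions.
Codon 3 (AUA, Ile): 2 synonymous substitutions.
Codon 4 (GGA, Gly): 3 synonymous substitutions.
Total: 3 + 3 + 2 + 3 = 11.

11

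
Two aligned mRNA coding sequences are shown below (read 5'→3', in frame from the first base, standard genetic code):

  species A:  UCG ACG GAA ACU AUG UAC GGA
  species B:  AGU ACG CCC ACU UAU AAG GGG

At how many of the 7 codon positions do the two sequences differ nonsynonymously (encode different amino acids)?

Codon 1: UCG Ser / AGU Ser — synonymous.
Codon 2: ACG Thr / ACG Thr — identical.
Codon 3: GAA Glu / CCC Pro — nonsynonymous.
Codon 4: ACU Thr / ACU Thr — identical.
Codon 5: AUG Met / UAU Tyr — nonsynonymous.
Codon 6: UAC Tyr / AAG Lys — nonsynonymous.
Codon 7: GGA Gly / GGG Gly — synonymous.
Nonsynonymous differences: 3.

3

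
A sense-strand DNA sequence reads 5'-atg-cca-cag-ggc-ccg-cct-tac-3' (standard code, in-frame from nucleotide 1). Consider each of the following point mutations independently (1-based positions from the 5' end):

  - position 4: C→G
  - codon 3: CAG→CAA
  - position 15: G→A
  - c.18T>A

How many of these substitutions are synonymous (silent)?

Codon 2: CCA (Pro) → GCA (Ala) — missense.
Codon 3: CAG (Gln) → CAA (Gln) — synonymous.
Codon 5: CCG (Pro) → CCA (Pro) — synonymous.
Codon 6: CCT (Pro) → CCA (Pro) — synonymous.
Synonymous: 3 of 4.

3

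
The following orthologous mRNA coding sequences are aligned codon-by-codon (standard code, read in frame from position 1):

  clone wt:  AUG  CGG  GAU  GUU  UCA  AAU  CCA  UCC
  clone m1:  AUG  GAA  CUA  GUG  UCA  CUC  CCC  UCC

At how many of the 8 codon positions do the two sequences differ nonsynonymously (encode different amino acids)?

Codon 1: AUG Met / AUG Met — identical.
Codon 2: CGG Arg / GAA Glu — nonsynonymous.
Codon 3: GAU Asp / CUA Leu — nonsynonymous.
Codon 4: GUU Val / GUG Val — synonymous.
Codon 5: UCA Ser / UCA Ser — identical.
Codon 6: AAU Asn / CUC Leu — nonsynonymous.
Codon 7: CCA Pro / CCC Pro — synonymous.
Codon 8: UCC Ser / UCC Ser — identical.
Nonsynonymous differences: 3.

3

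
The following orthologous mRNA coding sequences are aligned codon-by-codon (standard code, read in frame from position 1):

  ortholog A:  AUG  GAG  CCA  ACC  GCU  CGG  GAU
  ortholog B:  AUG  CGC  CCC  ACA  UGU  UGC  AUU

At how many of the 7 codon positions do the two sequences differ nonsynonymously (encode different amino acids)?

Codon 1: AUG Met / AUG Met — identical.
Codon 2: GAG Glu / CGC Arg — nonsynonymous.
Codon 3: CCA Pro / CCC Pro — synonymous.
Codon 4: ACC Thr / ACA Thr — synonymous.
Codon 5: GCU Ala / UGU Cys — nonsynonymous.
Codon 6: CGG Arg / UGC Cys — nonsynonymous.
Codon 7: GAU Asp / AUU Ile — nonsynonymous.
Nonsynonymous differences: 4.

4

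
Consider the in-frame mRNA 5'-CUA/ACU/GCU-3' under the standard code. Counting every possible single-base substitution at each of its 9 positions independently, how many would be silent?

10

Codon 1 (CUA, Leu): 4 synonymous substitutions.
Codon 2 (ACU, Thr): 3 synonymous substitutions.
Codon 3 (GCU, Ala): 3 synonymous substitutions.
Total: 4 + 3 + 3 = 10.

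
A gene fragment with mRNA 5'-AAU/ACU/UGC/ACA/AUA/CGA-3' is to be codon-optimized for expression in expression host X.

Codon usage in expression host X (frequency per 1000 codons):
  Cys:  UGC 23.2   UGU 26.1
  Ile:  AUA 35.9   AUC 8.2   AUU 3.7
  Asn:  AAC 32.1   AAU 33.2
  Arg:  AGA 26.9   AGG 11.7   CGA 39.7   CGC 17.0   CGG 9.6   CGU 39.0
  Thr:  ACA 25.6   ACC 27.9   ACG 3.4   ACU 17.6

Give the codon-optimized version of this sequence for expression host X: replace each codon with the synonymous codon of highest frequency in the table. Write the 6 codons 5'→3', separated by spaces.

Codon 1 (Asn): best is AAU at 33.2.
Codon 2 (Thr): best is ACC at 27.9.
Codon 3 (Cys): best is UGU at 26.1.
Codon 4 (Thr): best is ACC at 27.9.
Codon 5 (Ile): best is AUA at 35.9.
Codon 6 (Arg): best is CGA at 39.7.

AAU ACC UGU ACC AUA CGA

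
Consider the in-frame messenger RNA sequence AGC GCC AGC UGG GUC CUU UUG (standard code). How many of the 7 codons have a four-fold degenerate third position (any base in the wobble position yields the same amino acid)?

Codon 1 AGC (Ser): third position 2-fold.
Codon 2 GCC (Ala): third position 4-fold.
Codon 3 AGC (Ser): third position 2-fold.
Codon 4 UGG (Trp): third position 1-fold.
Codon 5 GUC (Val): third position 4-fold.
Codon 6 CUU (Leu): third position 4-fold.
Codon 7 UUG (Leu): third position 2-fold.
Four-fold degenerate third positions: 3.

3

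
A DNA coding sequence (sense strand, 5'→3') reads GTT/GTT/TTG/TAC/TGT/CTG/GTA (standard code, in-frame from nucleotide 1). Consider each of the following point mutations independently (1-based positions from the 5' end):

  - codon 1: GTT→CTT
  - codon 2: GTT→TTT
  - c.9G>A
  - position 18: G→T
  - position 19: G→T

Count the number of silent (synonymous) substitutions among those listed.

Codon 1: GTT (Val) → CTT (Leu) — missense.
Codon 2: GTT (Val) → TTT (Phe) — missense.
Codon 3: TTG (Leu) → TTA (Leu) — synonymous.
Codon 6: CTG (Leu) → CTT (Leu) — synonymous.
Codon 7: GTA (Val) → TTA (Leu) — missense.
Synonymous: 2 of 5.

2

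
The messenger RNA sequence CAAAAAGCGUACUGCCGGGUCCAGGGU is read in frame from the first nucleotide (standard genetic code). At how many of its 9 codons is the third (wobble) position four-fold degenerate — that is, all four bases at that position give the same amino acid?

4

Codon 1 CAA (Gln): third position 2-fold.
Codon 2 AAA (Lys): third position 2-fold.
Codon 3 GCG (Ala): third position 4-fold.
Codon 4 UAC (Tyr): third position 2-fold.
Codon 5 UGC (Cys): third position 2-fold.
Codon 6 CGG (Arg): third position 4-fold.
Codon 7 GUC (Val): third position 4-fold.
Codon 8 CAG (Gln): third position 2-fold.
Codon 9 GGU (Gly): third position 4-fold.
Four-fold degenerate third positions: 4.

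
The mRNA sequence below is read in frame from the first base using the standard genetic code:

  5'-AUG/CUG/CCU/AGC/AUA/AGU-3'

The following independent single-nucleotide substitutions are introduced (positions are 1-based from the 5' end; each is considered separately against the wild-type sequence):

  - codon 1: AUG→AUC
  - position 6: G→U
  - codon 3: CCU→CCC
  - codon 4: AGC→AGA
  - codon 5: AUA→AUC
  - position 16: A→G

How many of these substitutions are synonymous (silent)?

3

Codon 1: AUG (Met) → AUC (Ile) — missense.
Codon 2: CUG (Leu) → CUU (Leu) — synonymous.
Codon 3: CCU (Pro) → CCC (Pro) — synonymous.
Codon 4: AGC (Ser) → AGA (Arg) — missense.
Codon 5: AUA (Ile) → AUC (Ile) — synonymous.
Codon 6: AGU (Ser) → GGU (Gly) — missense.
Synonymous: 3 of 6.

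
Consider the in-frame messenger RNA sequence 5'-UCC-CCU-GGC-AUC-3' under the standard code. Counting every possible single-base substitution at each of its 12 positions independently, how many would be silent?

Codon 1 (UCC, Ser): 3 synonymous substitutions.
Codon 2 (CCU, Pro): 3 synonymous substitutions.
Codon 3 (GGC, Gly): 3 synonymous substitutions.
Codon 4 (AUC, Ile): 2 synonymous substitutions.
Total: 3 + 3 + 3 + 2 = 11.

11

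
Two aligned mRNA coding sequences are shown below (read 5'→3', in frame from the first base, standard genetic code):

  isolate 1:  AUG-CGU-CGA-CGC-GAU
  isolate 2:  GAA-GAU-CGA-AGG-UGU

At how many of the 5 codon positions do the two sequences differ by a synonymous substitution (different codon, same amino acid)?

1

Codon 1: AUG Met / GAA Glu — nonsynonymous.
Codon 2: CGU Arg / GAU Asp — nonsynonymous.
Codon 3: CGA Arg / CGA Arg — identical.
Codon 4: CGC Arg / AGG Arg — synonymous.
Codon 5: GAU Asp / UGU Cys — nonsynonymous.
Synonymous differences: 1.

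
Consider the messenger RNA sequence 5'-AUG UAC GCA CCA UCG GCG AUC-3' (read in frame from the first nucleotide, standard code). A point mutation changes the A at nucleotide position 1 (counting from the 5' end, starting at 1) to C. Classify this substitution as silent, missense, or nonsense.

Position 1 falls in codon 1: AUG → Met.
After the substitution the codon is CUG → Leu.
Met ≠ Leu, so this is a missense mutation.

missense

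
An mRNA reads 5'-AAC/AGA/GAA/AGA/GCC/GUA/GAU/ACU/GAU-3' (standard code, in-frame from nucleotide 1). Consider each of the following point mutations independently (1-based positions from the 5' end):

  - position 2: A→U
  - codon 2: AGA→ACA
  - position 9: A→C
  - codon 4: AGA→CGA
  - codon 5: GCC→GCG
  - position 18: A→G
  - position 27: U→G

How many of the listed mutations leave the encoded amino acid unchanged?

3

Codon 1: AAC (Asn) → AUC (Ile) — missense.
Codon 2: AGA (Arg) → ACA (Thr) — missense.
Codon 3: GAA (Glu) → GAC (Asp) — missense.
Codon 4: AGA (Arg) → CGA (Arg) — synonymous.
Codon 5: GCC (Ala) → GCG (Ala) — synonymous.
Codon 6: GUA (Val) → GUG (Val) — synonymous.
Codon 9: GAU (Asp) → GAG (Glu) — missense.
Synonymous: 3 of 7.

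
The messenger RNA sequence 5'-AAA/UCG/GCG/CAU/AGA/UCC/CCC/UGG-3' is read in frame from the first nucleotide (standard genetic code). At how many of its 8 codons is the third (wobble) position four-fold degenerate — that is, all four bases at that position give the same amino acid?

Codon 1 AAA (Lys): third position 2-fold.
Codon 2 UCG (Ser): third position 4-fold.
Codon 3 GCG (Ala): third position 4-fold.
Codon 4 CAU (His): third position 2-fold.
Codon 5 AGA (Arg): third position 2-fold.
Codon 6 UCC (Ser): third position 4-fold.
Codon 7 CCC (Pro): third position 4-fold.
Codon 8 UGG (Trp): third position 1-fold.
Four-fold degenerate third positions: 4.

4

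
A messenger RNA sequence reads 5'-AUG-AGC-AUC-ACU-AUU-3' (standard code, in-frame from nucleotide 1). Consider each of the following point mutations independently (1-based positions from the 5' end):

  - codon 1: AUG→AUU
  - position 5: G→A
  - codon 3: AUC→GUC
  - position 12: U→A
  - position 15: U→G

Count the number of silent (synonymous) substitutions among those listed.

Codon 1: AUG (Met) → AUU (Ile) — missense.
Codon 2: AGC (Ser) → AAC (Asn) — missense.
Codon 3: AUC (Ile) → GUC (Val) — missense.
Codon 4: ACU (Thr) → ACA (Thr) — synonymous.
Codon 5: AUU (Ile) → AUG (Met) — missense.
Synonymous: 1 of 5.

1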